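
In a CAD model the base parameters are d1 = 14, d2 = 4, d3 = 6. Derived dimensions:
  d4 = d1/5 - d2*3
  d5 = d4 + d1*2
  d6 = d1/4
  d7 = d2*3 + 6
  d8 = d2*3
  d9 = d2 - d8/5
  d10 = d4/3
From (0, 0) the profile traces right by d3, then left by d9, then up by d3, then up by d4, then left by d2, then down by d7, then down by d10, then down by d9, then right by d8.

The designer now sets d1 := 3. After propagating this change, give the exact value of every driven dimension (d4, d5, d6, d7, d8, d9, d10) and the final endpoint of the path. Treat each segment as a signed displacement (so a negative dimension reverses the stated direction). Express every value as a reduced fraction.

Apply edit: d1 := 3
  d4 = d1/5 - d2*3 = -57/5
  d5 = d4 + d1*2 = -27/5
  d6 = d1/4 = 3/4
  d7 = d2*3 + 6 = 18
  d8 = d2*3 = 12
  d9 = d2 - d8/5 = 8/5
  d10 = d4/3 = -19/5
Walk from origin (0, 0):
  seg 1: right by d3 = 6 → (6, 0)
  seg 2: left by d9 = 8/5 → (22/5, 0)
  seg 3: up by d3 = 6 → (22/5, 6)
  seg 4: up by d4 = -57/5 → (22/5, -27/5)
  seg 5: left by d2 = 4 → (2/5, -27/5)
  seg 6: down by d7 = 18 → (2/5, -117/5)
  seg 7: down by d10 = -19/5 → (2/5, -98/5)
  seg 8: down by d9 = 8/5 → (2/5, -106/5)
  seg 9: right by d8 = 12 → (62/5, -106/5)

d4 = -57/5
d5 = -27/5
d6 = 3/4
d7 = 18
d8 = 12
d9 = 8/5
d10 = -19/5
endpoint = (62/5, -106/5)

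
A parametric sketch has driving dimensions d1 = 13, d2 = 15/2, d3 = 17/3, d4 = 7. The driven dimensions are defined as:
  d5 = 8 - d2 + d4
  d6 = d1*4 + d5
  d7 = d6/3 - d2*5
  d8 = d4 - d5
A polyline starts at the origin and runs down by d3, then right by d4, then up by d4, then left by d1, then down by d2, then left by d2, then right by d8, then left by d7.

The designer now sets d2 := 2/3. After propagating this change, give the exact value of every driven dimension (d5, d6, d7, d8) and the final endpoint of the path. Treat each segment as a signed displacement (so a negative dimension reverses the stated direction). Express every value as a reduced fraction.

d5 = 43/3
d6 = 199/3
d7 = 169/9
d8 = -22/3
endpoint = (-295/9, 2/3)

Apply edit: d2 := 2/3
  d5 = 8 - d2 + d4 = 43/3
  d6 = d1*4 + d5 = 199/3
  d7 = d6/3 - d2*5 = 169/9
  d8 = d4 - d5 = -22/3
Walk from origin (0, 0):
  seg 1: down by d3 = 17/3 → (0, -17/3)
  seg 2: right by d4 = 7 → (7, -17/3)
  seg 3: up by d4 = 7 → (7, 4/3)
  seg 4: left by d1 = 13 → (-6, 4/3)
  seg 5: down by d2 = 2/3 → (-6, 2/3)
  seg 6: left by d2 = 2/3 → (-20/3, 2/3)
  seg 7: right by d8 = -22/3 → (-14, 2/3)
  seg 8: left by d7 = 169/9 → (-295/9, 2/3)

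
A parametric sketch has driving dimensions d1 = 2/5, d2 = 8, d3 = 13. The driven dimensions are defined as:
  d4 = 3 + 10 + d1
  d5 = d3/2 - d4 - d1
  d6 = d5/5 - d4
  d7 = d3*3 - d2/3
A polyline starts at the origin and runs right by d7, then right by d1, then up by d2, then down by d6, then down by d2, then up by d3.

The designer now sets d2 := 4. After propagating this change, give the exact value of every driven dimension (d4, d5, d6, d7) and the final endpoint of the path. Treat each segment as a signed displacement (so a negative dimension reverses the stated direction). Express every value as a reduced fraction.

Apply edit: d2 := 4
  d4 = 3 + 10 + d1 = 67/5
  d5 = d3/2 - d4 - d1 = -73/10
  d6 = d5/5 - d4 = -743/50
  d7 = d3*3 - d2/3 = 113/3
Walk from origin (0, 0):
  seg 1: right by d7 = 113/3 → (113/3, 0)
  seg 2: right by d1 = 2/5 → (571/15, 0)
  seg 3: up by d2 = 4 → (571/15, 4)
  seg 4: down by d6 = -743/50 → (571/15, 943/50)
  seg 5: down by d2 = 4 → (571/15, 743/50)
  seg 6: up by d3 = 13 → (571/15, 1393/50)

d4 = 67/5
d5 = -73/10
d6 = -743/50
d7 = 113/3
endpoint = (571/15, 1393/50)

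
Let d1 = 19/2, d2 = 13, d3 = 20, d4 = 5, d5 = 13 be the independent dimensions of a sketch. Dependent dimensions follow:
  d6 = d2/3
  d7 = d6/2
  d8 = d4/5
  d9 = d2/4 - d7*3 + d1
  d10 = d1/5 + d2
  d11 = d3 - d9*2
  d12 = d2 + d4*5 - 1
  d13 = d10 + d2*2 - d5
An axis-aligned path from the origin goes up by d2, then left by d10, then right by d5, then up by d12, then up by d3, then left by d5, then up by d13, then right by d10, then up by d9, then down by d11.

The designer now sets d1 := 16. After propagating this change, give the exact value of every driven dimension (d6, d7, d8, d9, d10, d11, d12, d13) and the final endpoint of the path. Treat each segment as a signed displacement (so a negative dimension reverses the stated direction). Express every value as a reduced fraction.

d6 = 13/3
d7 = 13/6
d8 = 1
d9 = 51/4
d10 = 81/5
d11 = -11/2
d12 = 37
d13 = 146/5
endpoint = (0, 2349/20)

Apply edit: d1 := 16
  d6 = d2/3 = 13/3
  d7 = d6/2 = 13/6
  d8 = d4/5 = 1
  d9 = d2/4 - d7*3 + d1 = 51/4
  d10 = d1/5 + d2 = 81/5
  d11 = d3 - d9*2 = -11/2
  d12 = d2 + d4*5 - 1 = 37
  d13 = d10 + d2*2 - d5 = 146/5
Walk from origin (0, 0):
  seg 1: up by d2 = 13 → (0, 13)
  seg 2: left by d10 = 81/5 → (-81/5, 13)
  seg 3: right by d5 = 13 → (-16/5, 13)
  seg 4: up by d12 = 37 → (-16/5, 50)
  seg 5: up by d3 = 20 → (-16/5, 70)
  seg 6: left by d5 = 13 → (-81/5, 70)
  seg 7: up by d13 = 146/5 → (-81/5, 496/5)
  seg 8: right by d10 = 81/5 → (0, 496/5)
  seg 9: up by d9 = 51/4 → (0, 2239/20)
  seg 10: down by d11 = -11/2 → (0, 2349/20)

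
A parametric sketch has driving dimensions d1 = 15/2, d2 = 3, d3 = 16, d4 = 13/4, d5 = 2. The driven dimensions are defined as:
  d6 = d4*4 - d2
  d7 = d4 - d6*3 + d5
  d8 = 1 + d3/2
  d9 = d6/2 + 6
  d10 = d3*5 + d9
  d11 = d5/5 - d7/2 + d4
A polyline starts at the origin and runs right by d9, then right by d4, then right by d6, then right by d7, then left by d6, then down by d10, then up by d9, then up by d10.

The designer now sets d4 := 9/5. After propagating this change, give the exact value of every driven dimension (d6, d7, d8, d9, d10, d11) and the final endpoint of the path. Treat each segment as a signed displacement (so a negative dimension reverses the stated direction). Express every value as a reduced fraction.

d6 = 21/5
d7 = -44/5
d8 = 9
d9 = 81/10
d10 = 881/10
d11 = 33/5
endpoint = (11/10, 81/10)

Apply edit: d4 := 9/5
  d6 = d4*4 - d2 = 21/5
  d7 = d4 - d6*3 + d5 = -44/5
  d8 = 1 + d3/2 = 9
  d9 = d6/2 + 6 = 81/10
  d10 = d3*5 + d9 = 881/10
  d11 = d5/5 - d7/2 + d4 = 33/5
Walk from origin (0, 0):
  seg 1: right by d9 = 81/10 → (81/10, 0)
  seg 2: right by d4 = 9/5 → (99/10, 0)
  seg 3: right by d6 = 21/5 → (141/10, 0)
  seg 4: right by d7 = -44/5 → (53/10, 0)
  seg 5: left by d6 = 21/5 → (11/10, 0)
  seg 6: down by d10 = 881/10 → (11/10, -881/10)
  seg 7: up by d9 = 81/10 → (11/10, -80)
  seg 8: up by d10 = 881/10 → (11/10, 81/10)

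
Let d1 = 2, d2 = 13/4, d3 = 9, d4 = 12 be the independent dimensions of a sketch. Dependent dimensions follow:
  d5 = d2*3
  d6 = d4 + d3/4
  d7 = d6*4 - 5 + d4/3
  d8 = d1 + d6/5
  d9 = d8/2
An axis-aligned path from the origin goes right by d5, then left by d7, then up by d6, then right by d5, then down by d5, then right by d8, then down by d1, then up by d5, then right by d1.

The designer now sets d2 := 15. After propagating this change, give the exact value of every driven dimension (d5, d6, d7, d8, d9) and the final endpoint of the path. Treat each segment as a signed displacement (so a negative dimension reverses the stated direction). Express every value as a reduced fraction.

d5 = 45
d6 = 57/4
d7 = 56
d8 = 97/20
d9 = 97/40
endpoint = (817/20, 49/4)

Apply edit: d2 := 15
  d5 = d2*3 = 45
  d6 = d4 + d3/4 = 57/4
  d7 = d6*4 - 5 + d4/3 = 56
  d8 = d1 + d6/5 = 97/20
  d9 = d8/2 = 97/40
Walk from origin (0, 0):
  seg 1: right by d5 = 45 → (45, 0)
  seg 2: left by d7 = 56 → (-11, 0)
  seg 3: up by d6 = 57/4 → (-11, 57/4)
  seg 4: right by d5 = 45 → (34, 57/4)
  seg 5: down by d5 = 45 → (34, -123/4)
  seg 6: right by d8 = 97/20 → (777/20, -123/4)
  seg 7: down by d1 = 2 → (777/20, -131/4)
  seg 8: up by d5 = 45 → (777/20, 49/4)
  seg 9: right by d1 = 2 → (817/20, 49/4)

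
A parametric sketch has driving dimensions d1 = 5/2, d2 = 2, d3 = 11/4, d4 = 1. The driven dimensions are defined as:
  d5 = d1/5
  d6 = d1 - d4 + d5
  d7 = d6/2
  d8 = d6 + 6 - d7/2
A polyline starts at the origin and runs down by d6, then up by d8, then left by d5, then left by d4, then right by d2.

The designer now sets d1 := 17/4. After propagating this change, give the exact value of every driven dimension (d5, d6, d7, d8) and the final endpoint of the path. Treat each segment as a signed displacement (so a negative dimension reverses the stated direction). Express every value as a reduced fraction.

Apply edit: d1 := 17/4
  d5 = d1/5 = 17/20
  d6 = d1 - d4 + d5 = 41/10
  d7 = d6/2 = 41/20
  d8 = d6 + 6 - d7/2 = 363/40
Walk from origin (0, 0):
  seg 1: down by d6 = 41/10 → (0, -41/10)
  seg 2: up by d8 = 363/40 → (0, 199/40)
  seg 3: left by d5 = 17/20 → (-17/20, 199/40)
  seg 4: left by d4 = 1 → (-37/20, 199/40)
  seg 5: right by d2 = 2 → (3/20, 199/40)

d5 = 17/20
d6 = 41/10
d7 = 41/20
d8 = 363/40
endpoint = (3/20, 199/40)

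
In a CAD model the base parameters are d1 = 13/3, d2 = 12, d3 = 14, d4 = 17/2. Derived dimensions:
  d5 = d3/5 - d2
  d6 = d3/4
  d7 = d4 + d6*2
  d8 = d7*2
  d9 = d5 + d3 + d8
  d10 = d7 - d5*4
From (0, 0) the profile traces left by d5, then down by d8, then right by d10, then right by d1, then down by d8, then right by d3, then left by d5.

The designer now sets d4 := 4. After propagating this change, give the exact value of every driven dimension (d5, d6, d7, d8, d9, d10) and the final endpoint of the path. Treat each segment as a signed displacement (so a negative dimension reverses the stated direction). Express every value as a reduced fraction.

Apply edit: d4 := 4
  d5 = d3/5 - d2 = -46/5
  d6 = d3/4 = 7/2
  d7 = d4 + d6*2 = 11
  d8 = d7*2 = 22
  d9 = d5 + d3 + d8 = 134/5
  d10 = d7 - d5*4 = 239/5
Walk from origin (0, 0):
  seg 1: left by d5 = -46/5 → (46/5, 0)
  seg 2: down by d8 = 22 → (46/5, -22)
  seg 3: right by d10 = 239/5 → (57, -22)
  seg 4: right by d1 = 13/3 → (184/3, -22)
  seg 5: down by d8 = 22 → (184/3, -44)
  seg 6: right by d3 = 14 → (226/3, -44)
  seg 7: left by d5 = -46/5 → (1268/15, -44)

d5 = -46/5
d6 = 7/2
d7 = 11
d8 = 22
d9 = 134/5
d10 = 239/5
endpoint = (1268/15, -44)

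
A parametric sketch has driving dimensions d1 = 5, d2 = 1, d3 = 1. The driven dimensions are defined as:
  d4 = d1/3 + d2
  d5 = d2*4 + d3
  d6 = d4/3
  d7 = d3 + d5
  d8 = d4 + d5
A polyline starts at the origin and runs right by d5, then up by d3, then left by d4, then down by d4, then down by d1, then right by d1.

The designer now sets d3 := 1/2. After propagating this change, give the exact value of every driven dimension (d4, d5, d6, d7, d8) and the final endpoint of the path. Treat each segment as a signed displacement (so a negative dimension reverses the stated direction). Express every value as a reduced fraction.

Apply edit: d3 := 1/2
  d4 = d1/3 + d2 = 8/3
  d5 = d2*4 + d3 = 9/2
  d6 = d4/3 = 8/9
  d7 = d3 + d5 = 5
  d8 = d4 + d5 = 43/6
Walk from origin (0, 0):
  seg 1: right by d5 = 9/2 → (9/2, 0)
  seg 2: up by d3 = 1/2 → (9/2, 1/2)
  seg 3: left by d4 = 8/3 → (11/6, 1/2)
  seg 4: down by d4 = 8/3 → (11/6, -13/6)
  seg 5: down by d1 = 5 → (11/6, -43/6)
  seg 6: right by d1 = 5 → (41/6, -43/6)

d4 = 8/3
d5 = 9/2
d6 = 8/9
d7 = 5
d8 = 43/6
endpoint = (41/6, -43/6)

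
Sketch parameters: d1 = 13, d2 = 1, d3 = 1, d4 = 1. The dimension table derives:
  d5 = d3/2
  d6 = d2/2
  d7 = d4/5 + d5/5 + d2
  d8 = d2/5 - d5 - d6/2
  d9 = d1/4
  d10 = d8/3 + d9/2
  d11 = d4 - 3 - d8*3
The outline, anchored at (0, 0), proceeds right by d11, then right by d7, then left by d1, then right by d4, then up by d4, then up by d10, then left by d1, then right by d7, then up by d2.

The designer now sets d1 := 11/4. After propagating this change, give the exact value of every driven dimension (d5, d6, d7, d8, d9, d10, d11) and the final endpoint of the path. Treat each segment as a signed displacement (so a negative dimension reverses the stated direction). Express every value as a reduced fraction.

d5 = 1/2
d6 = 1/2
d7 = 13/10
d8 = -11/20
d9 = 11/16
d10 = 77/480
d11 = -7/20
endpoint = (-9/4, 1037/480)

Apply edit: d1 := 11/4
  d5 = d3/2 = 1/2
  d6 = d2/2 = 1/2
  d7 = d4/5 + d5/5 + d2 = 13/10
  d8 = d2/5 - d5 - d6/2 = -11/20
  d9 = d1/4 = 11/16
  d10 = d8/3 + d9/2 = 77/480
  d11 = d4 - 3 - d8*3 = -7/20
Walk from origin (0, 0):
  seg 1: right by d11 = -7/20 → (-7/20, 0)
  seg 2: right by d7 = 13/10 → (19/20, 0)
  seg 3: left by d1 = 11/4 → (-9/5, 0)
  seg 4: right by d4 = 1 → (-4/5, 0)
  seg 5: up by d4 = 1 → (-4/5, 1)
  seg 6: up by d10 = 77/480 → (-4/5, 557/480)
  seg 7: left by d1 = 11/4 → (-71/20, 557/480)
  seg 8: right by d7 = 13/10 → (-9/4, 557/480)
  seg 9: up by d2 = 1 → (-9/4, 1037/480)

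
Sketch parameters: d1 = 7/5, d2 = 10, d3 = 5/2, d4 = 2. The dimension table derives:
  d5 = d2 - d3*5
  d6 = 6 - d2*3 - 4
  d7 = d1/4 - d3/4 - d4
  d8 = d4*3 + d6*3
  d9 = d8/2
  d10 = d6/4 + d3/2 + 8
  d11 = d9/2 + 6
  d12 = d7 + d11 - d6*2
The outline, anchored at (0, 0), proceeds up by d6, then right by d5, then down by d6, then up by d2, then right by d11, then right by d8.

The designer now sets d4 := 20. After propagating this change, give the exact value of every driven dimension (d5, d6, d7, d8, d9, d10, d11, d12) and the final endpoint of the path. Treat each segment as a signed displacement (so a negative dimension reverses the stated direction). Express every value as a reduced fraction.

Apply edit: d4 := 20
  d5 = d2 - d3*5 = -5/2
  d6 = 6 - d2*3 - 4 = -28
  d7 = d1/4 - d3/4 - d4 = -811/40
  d8 = d4*3 + d6*3 = -24
  d9 = d8/2 = -12
  d10 = d6/4 + d3/2 + 8 = 9/4
  d11 = d9/2 + 6 = 0
  d12 = d7 + d11 - d6*2 = 1429/40
Walk from origin (0, 0):
  seg 1: up by d6 = -28 → (0, -28)
  seg 2: right by d5 = -5/2 → (-5/2, -28)
  seg 3: down by d6 = -28 → (-5/2, 0)
  seg 4: up by d2 = 10 → (-5/2, 10)
  seg 5: right by d11 = 0 → (-5/2, 10)
  seg 6: right by d8 = -24 → (-53/2, 10)

d5 = -5/2
d6 = -28
d7 = -811/40
d8 = -24
d9 = -12
d10 = 9/4
d11 = 0
d12 = 1429/40
endpoint = (-53/2, 10)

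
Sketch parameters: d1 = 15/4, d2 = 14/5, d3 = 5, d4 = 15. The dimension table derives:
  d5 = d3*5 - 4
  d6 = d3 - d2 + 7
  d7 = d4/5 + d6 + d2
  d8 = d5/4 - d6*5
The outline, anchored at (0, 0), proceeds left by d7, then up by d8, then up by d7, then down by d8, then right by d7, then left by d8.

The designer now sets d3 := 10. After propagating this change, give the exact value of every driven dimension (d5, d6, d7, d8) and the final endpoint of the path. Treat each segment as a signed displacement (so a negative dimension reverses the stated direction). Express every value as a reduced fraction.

d5 = 46
d6 = 71/5
d7 = 20
d8 = -119/2
endpoint = (119/2, 20)

Apply edit: d3 := 10
  d5 = d3*5 - 4 = 46
  d6 = d3 - d2 + 7 = 71/5
  d7 = d4/5 + d6 + d2 = 20
  d8 = d5/4 - d6*5 = -119/2
Walk from origin (0, 0):
  seg 1: left by d7 = 20 → (-20, 0)
  seg 2: up by d8 = -119/2 → (-20, -119/2)
  seg 3: up by d7 = 20 → (-20, -79/2)
  seg 4: down by d8 = -119/2 → (-20, 20)
  seg 5: right by d7 = 20 → (0, 20)
  seg 6: left by d8 = -119/2 → (119/2, 20)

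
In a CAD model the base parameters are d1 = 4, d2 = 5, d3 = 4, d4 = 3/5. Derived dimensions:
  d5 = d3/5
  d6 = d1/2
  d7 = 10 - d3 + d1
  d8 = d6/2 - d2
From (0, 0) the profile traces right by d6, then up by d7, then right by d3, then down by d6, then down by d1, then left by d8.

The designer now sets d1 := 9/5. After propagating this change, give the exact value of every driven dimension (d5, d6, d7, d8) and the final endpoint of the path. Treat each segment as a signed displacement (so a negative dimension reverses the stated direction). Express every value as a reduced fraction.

d5 = 4/5
d6 = 9/10
d7 = 39/5
d8 = -91/20
endpoint = (189/20, 51/10)

Apply edit: d1 := 9/5
  d5 = d3/5 = 4/5
  d6 = d1/2 = 9/10
  d7 = 10 - d3 + d1 = 39/5
  d8 = d6/2 - d2 = -91/20
Walk from origin (0, 0):
  seg 1: right by d6 = 9/10 → (9/10, 0)
  seg 2: up by d7 = 39/5 → (9/10, 39/5)
  seg 3: right by d3 = 4 → (49/10, 39/5)
  seg 4: down by d6 = 9/10 → (49/10, 69/10)
  seg 5: down by d1 = 9/5 → (49/10, 51/10)
  seg 6: left by d8 = -91/20 → (189/20, 51/10)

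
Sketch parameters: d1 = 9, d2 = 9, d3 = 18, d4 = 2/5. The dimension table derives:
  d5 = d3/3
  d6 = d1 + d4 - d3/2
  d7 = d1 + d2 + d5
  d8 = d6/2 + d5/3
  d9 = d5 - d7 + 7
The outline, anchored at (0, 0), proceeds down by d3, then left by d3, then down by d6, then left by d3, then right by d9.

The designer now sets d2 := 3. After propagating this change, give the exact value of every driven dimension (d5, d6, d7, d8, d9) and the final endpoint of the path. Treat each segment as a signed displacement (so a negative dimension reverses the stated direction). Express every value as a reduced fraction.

d5 = 6
d6 = 2/5
d7 = 18
d8 = 11/5
d9 = -5
endpoint = (-41, -92/5)

Apply edit: d2 := 3
  d5 = d3/3 = 6
  d6 = d1 + d4 - d3/2 = 2/5
  d7 = d1 + d2 + d5 = 18
  d8 = d6/2 + d5/3 = 11/5
  d9 = d5 - d7 + 7 = -5
Walk from origin (0, 0):
  seg 1: down by d3 = 18 → (0, -18)
  seg 2: left by d3 = 18 → (-18, -18)
  seg 3: down by d6 = 2/5 → (-18, -92/5)
  seg 4: left by d3 = 18 → (-36, -92/5)
  seg 5: right by d9 = -5 → (-41, -92/5)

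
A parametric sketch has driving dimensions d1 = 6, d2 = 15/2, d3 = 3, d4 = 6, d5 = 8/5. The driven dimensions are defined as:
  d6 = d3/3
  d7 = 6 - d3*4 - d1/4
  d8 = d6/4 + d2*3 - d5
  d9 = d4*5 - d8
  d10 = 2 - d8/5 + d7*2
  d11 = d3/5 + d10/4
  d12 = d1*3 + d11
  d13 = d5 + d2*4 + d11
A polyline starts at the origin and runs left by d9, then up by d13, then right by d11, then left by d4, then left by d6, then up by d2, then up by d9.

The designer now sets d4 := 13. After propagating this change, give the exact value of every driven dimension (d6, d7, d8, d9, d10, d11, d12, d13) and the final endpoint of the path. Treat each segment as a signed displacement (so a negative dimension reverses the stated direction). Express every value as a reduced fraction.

Apply edit: d4 := 13
  d6 = d3/3 = 1
  d7 = 6 - d3*4 - d1/4 = -15/2
  d8 = d6/4 + d2*3 - d5 = 423/20
  d9 = d4*5 - d8 = 877/20
  d10 = 2 - d8/5 + d7*2 = -1723/100
  d11 = d3/5 + d10/4 = -1483/400
  d12 = d1*3 + d11 = 5717/400
  d13 = d5 + d2*4 + d11 = 11157/400
Walk from origin (0, 0):
  seg 1: left by d9 = 877/20 → (-877/20, 0)
  seg 2: up by d13 = 11157/400 → (-877/20, 11157/400)
  seg 3: right by d11 = -1483/400 → (-19023/400, 11157/400)
  seg 4: left by d4 = 13 → (-24223/400, 11157/400)
  seg 5: left by d6 = 1 → (-24623/400, 11157/400)
  seg 6: up by d2 = 15/2 → (-24623/400, 14157/400)
  seg 7: up by d9 = 877/20 → (-24623/400, 31697/400)

d6 = 1
d7 = -15/2
d8 = 423/20
d9 = 877/20
d10 = -1723/100
d11 = -1483/400
d12 = 5717/400
d13 = 11157/400
endpoint = (-24623/400, 31697/400)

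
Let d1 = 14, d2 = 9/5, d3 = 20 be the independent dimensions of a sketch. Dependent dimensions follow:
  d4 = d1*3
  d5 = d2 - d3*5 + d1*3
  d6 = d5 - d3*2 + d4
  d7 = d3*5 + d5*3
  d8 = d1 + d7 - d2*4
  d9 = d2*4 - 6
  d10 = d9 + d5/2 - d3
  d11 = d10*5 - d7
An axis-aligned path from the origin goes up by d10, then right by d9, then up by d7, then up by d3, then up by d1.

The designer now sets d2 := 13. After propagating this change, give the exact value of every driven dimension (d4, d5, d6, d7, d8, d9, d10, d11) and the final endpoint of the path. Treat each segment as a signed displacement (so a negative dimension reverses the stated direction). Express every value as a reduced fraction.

d4 = 42
d5 = -45
d6 = -43
d7 = -35
d8 = -73
d9 = 46
d10 = 7/2
d11 = 105/2
endpoint = (46, 5/2)

Apply edit: d2 := 13
  d4 = d1*3 = 42
  d5 = d2 - d3*5 + d1*3 = -45
  d6 = d5 - d3*2 + d4 = -43
  d7 = d3*5 + d5*3 = -35
  d8 = d1 + d7 - d2*4 = -73
  d9 = d2*4 - 6 = 46
  d10 = d9 + d5/2 - d3 = 7/2
  d11 = d10*5 - d7 = 105/2
Walk from origin (0, 0):
  seg 1: up by d10 = 7/2 → (0, 7/2)
  seg 2: right by d9 = 46 → (46, 7/2)
  seg 3: up by d7 = -35 → (46, -63/2)
  seg 4: up by d3 = 20 → (46, -23/2)
  seg 5: up by d1 = 14 → (46, 5/2)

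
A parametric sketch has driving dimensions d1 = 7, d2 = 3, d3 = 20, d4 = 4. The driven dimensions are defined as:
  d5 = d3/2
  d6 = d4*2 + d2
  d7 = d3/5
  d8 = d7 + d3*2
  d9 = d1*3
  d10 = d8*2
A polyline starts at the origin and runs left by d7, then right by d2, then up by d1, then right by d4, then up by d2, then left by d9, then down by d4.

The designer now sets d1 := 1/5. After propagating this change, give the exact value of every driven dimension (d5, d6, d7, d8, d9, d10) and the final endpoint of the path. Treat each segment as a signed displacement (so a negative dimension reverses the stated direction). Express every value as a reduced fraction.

Apply edit: d1 := 1/5
  d5 = d3/2 = 10
  d6 = d4*2 + d2 = 11
  d7 = d3/5 = 4
  d8 = d7 + d3*2 = 44
  d9 = d1*3 = 3/5
  d10 = d8*2 = 88
Walk from origin (0, 0):
  seg 1: left by d7 = 4 → (-4, 0)
  seg 2: right by d2 = 3 → (-1, 0)
  seg 3: up by d1 = 1/5 → (-1, 1/5)
  seg 4: right by d4 = 4 → (3, 1/5)
  seg 5: up by d2 = 3 → (3, 16/5)
  seg 6: left by d9 = 3/5 → (12/5, 16/5)
  seg 7: down by d4 = 4 → (12/5, -4/5)

d5 = 10
d6 = 11
d7 = 4
d8 = 44
d9 = 3/5
d10 = 88
endpoint = (12/5, -4/5)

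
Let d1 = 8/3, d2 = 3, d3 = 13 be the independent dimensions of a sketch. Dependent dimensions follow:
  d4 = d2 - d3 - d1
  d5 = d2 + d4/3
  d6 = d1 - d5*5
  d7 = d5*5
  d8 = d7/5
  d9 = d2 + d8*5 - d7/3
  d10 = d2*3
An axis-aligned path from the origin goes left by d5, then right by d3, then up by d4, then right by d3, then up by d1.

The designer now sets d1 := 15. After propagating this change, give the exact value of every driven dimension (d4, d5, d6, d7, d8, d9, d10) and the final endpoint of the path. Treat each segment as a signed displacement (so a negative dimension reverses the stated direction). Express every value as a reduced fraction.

d4 = -25
d5 = -16/3
d6 = 125/3
d7 = -80/3
d8 = -16/3
d9 = -133/9
d10 = 9
endpoint = (94/3, -10)

Apply edit: d1 := 15
  d4 = d2 - d3 - d1 = -25
  d5 = d2 + d4/3 = -16/3
  d6 = d1 - d5*5 = 125/3
  d7 = d5*5 = -80/3
  d8 = d7/5 = -16/3
  d9 = d2 + d8*5 - d7/3 = -133/9
  d10 = d2*3 = 9
Walk from origin (0, 0):
  seg 1: left by d5 = -16/3 → (16/3, 0)
  seg 2: right by d3 = 13 → (55/3, 0)
  seg 3: up by d4 = -25 → (55/3, -25)
  seg 4: right by d3 = 13 → (94/3, -25)
  seg 5: up by d1 = 15 → (94/3, -10)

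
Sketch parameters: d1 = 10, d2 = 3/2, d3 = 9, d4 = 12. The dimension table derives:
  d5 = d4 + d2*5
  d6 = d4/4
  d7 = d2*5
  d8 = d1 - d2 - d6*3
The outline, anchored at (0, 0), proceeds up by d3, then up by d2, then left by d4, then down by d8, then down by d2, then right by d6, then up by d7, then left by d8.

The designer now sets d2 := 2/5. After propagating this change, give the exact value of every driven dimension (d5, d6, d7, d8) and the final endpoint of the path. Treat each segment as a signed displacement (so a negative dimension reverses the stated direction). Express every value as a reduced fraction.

Apply edit: d2 := 2/5
  d5 = d4 + d2*5 = 14
  d6 = d4/4 = 3
  d7 = d2*5 = 2
  d8 = d1 - d2 - d6*3 = 3/5
Walk from origin (0, 0):
  seg 1: up by d3 = 9 → (0, 9)
  seg 2: up by d2 = 2/5 → (0, 47/5)
  seg 3: left by d4 = 12 → (-12, 47/5)
  seg 4: down by d8 = 3/5 → (-12, 44/5)
  seg 5: down by d2 = 2/5 → (-12, 42/5)
  seg 6: right by d6 = 3 → (-9, 42/5)
  seg 7: up by d7 = 2 → (-9, 52/5)
  seg 8: left by d8 = 3/5 → (-48/5, 52/5)

d5 = 14
d6 = 3
d7 = 2
d8 = 3/5
endpoint = (-48/5, 52/5)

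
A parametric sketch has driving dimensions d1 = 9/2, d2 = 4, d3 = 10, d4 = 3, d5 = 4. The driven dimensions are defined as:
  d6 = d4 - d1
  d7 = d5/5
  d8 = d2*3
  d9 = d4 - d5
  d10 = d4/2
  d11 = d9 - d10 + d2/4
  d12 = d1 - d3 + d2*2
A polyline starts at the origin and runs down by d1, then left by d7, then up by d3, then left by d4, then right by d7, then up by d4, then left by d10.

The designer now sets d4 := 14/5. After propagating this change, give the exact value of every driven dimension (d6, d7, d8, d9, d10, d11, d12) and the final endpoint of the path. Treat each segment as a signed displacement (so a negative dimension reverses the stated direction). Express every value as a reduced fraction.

Apply edit: d4 := 14/5
  d6 = d4 - d1 = -17/10
  d7 = d5/5 = 4/5
  d8 = d2*3 = 12
  d9 = d4 - d5 = -6/5
  d10 = d4/2 = 7/5
  d11 = d9 - d10 + d2/4 = -8/5
  d12 = d1 - d3 + d2*2 = 5/2
Walk from origin (0, 0):
  seg 1: down by d1 = 9/2 → (0, -9/2)
  seg 2: left by d7 = 4/5 → (-4/5, -9/2)
  seg 3: up by d3 = 10 → (-4/5, 11/2)
  seg 4: left by d4 = 14/5 → (-18/5, 11/2)
  seg 5: right by d7 = 4/5 → (-14/5, 11/2)
  seg 6: up by d4 = 14/5 → (-14/5, 83/10)
  seg 7: left by d10 = 7/5 → (-21/5, 83/10)

d6 = -17/10
d7 = 4/5
d8 = 12
d9 = -6/5
d10 = 7/5
d11 = -8/5
d12 = 5/2
endpoint = (-21/5, 83/10)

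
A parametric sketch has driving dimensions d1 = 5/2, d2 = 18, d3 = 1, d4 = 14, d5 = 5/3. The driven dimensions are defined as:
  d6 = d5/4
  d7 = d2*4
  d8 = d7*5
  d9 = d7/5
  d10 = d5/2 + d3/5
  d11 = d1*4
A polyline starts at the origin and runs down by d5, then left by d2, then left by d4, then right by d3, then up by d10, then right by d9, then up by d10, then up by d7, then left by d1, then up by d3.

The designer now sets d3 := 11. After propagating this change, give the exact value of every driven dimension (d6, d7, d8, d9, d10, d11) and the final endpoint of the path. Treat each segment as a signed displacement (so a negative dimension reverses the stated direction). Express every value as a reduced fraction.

Apply edit: d3 := 11
  d6 = d5/4 = 5/12
  d7 = d2*4 = 72
  d8 = d7*5 = 360
  d9 = d7/5 = 72/5
  d10 = d5/2 + d3/5 = 91/30
  d11 = d1*4 = 10
Walk from origin (0, 0):
  seg 1: down by d5 = 5/3 → (0, -5/3)
  seg 2: left by d2 = 18 → (-18, -5/3)
  seg 3: left by d4 = 14 → (-32, -5/3)
  seg 4: right by d3 = 11 → (-21, -5/3)
  seg 5: up by d10 = 91/30 → (-21, 41/30)
  seg 6: right by d9 = 72/5 → (-33/5, 41/30)
  seg 7: up by d10 = 91/30 → (-33/5, 22/5)
  seg 8: up by d7 = 72 → (-33/5, 382/5)
  seg 9: left by d1 = 5/2 → (-91/10, 382/5)
  seg 10: up by d3 = 11 → (-91/10, 437/5)

d6 = 5/12
d7 = 72
d8 = 360
d9 = 72/5
d10 = 91/30
d11 = 10
endpoint = (-91/10, 437/5)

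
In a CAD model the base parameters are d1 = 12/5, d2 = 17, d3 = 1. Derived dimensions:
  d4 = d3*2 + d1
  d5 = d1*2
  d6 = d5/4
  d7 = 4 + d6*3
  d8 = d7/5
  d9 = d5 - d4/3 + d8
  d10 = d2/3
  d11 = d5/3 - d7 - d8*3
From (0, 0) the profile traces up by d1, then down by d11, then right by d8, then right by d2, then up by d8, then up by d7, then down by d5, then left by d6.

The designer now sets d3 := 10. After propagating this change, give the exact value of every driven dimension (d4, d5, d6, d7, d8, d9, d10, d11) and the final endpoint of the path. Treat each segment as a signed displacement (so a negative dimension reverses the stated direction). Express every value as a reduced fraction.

d4 = 112/5
d5 = 24/5
d6 = 6/5
d7 = 38/5
d8 = 38/25
d9 = -86/75
d10 = 17/3
d11 = -264/25
endpoint = (433/25, 432/25)

Apply edit: d3 := 10
  d4 = d3*2 + d1 = 112/5
  d5 = d1*2 = 24/5
  d6 = d5/4 = 6/5
  d7 = 4 + d6*3 = 38/5
  d8 = d7/5 = 38/25
  d9 = d5 - d4/3 + d8 = -86/75
  d10 = d2/3 = 17/3
  d11 = d5/3 - d7 - d8*3 = -264/25
Walk from origin (0, 0):
  seg 1: up by d1 = 12/5 → (0, 12/5)
  seg 2: down by d11 = -264/25 → (0, 324/25)
  seg 3: right by d8 = 38/25 → (38/25, 324/25)
  seg 4: right by d2 = 17 → (463/25, 324/25)
  seg 5: up by d8 = 38/25 → (463/25, 362/25)
  seg 6: up by d7 = 38/5 → (463/25, 552/25)
  seg 7: down by d5 = 24/5 → (463/25, 432/25)
  seg 8: left by d6 = 6/5 → (433/25, 432/25)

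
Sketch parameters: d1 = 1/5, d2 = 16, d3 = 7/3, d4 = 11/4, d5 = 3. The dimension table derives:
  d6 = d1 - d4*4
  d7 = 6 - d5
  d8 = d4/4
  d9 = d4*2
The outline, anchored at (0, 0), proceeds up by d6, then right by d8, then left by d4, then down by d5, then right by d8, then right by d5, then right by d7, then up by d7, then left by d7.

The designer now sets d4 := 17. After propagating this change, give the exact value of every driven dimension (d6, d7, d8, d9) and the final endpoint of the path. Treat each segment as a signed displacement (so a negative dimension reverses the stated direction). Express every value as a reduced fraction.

Apply edit: d4 := 17
  d6 = d1 - d4*4 = -339/5
  d7 = 6 - d5 = 3
  d8 = d4/4 = 17/4
  d9 = d4*2 = 34
Walk from origin (0, 0):
  seg 1: up by d6 = -339/5 → (0, -339/5)
  seg 2: right by d8 = 17/4 → (17/4, -339/5)
  seg 3: left by d4 = 17 → (-51/4, -339/5)
  seg 4: down by d5 = 3 → (-51/4, -354/5)
  seg 5: right by d8 = 17/4 → (-17/2, -354/5)
  seg 6: right by d5 = 3 → (-11/2, -354/5)
  seg 7: right by d7 = 3 → (-5/2, -354/5)
  seg 8: up by d7 = 3 → (-5/2, -339/5)
  seg 9: left by d7 = 3 → (-11/2, -339/5)

d6 = -339/5
d7 = 3
d8 = 17/4
d9 = 34
endpoint = (-11/2, -339/5)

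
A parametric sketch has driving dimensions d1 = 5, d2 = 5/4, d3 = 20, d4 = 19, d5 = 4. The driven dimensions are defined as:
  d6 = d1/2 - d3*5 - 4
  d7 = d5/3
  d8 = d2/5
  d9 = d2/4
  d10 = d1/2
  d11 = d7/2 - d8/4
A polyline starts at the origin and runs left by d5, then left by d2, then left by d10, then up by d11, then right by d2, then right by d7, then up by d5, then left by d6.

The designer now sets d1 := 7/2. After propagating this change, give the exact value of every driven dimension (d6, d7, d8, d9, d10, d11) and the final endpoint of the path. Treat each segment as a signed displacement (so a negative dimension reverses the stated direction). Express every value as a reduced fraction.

Apply edit: d1 := 7/2
  d6 = d1/2 - d3*5 - 4 = -409/4
  d7 = d5/3 = 4/3
  d8 = d2/5 = 1/4
  d9 = d2/4 = 5/16
  d10 = d1/2 = 7/4
  d11 = d7/2 - d8/4 = 29/48
Walk from origin (0, 0):
  seg 1: left by d5 = 4 → (-4, 0)
  seg 2: left by d2 = 5/4 → (-21/4, 0)
  seg 3: left by d10 = 7/4 → (-7, 0)
  seg 4: up by d11 = 29/48 → (-7, 29/48)
  seg 5: right by d2 = 5/4 → (-23/4, 29/48)
  seg 6: right by d7 = 4/3 → (-53/12, 29/48)
  seg 7: up by d5 = 4 → (-53/12, 221/48)
  seg 8: left by d6 = -409/4 → (587/6, 221/48)

d6 = -409/4
d7 = 4/3
d8 = 1/4
d9 = 5/16
d10 = 7/4
d11 = 29/48
endpoint = (587/6, 221/48)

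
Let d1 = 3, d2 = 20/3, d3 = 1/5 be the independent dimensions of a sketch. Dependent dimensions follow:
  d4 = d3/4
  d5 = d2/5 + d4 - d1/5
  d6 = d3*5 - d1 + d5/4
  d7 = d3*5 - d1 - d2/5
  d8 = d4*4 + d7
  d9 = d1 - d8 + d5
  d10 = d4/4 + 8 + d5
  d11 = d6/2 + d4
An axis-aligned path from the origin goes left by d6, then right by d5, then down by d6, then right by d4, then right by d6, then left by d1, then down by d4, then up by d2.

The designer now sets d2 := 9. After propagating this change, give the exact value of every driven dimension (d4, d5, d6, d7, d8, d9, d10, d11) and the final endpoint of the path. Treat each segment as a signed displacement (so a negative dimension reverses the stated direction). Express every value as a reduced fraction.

d4 = 1/20
d5 = 5/4
d6 = -27/16
d7 = -19/5
d8 = -18/5
d9 = 157/20
d10 = 741/80
d11 = -127/160
endpoint = (-17/10, 851/80)

Apply edit: d2 := 9
  d4 = d3/4 = 1/20
  d5 = d2/5 + d4 - d1/5 = 5/4
  d6 = d3*5 - d1 + d5/4 = -27/16
  d7 = d3*5 - d1 - d2/5 = -19/5
  d8 = d4*4 + d7 = -18/5
  d9 = d1 - d8 + d5 = 157/20
  d10 = d4/4 + 8 + d5 = 741/80
  d11 = d6/2 + d4 = -127/160
Walk from origin (0, 0):
  seg 1: left by d6 = -27/16 → (27/16, 0)
  seg 2: right by d5 = 5/4 → (47/16, 0)
  seg 3: down by d6 = -27/16 → (47/16, 27/16)
  seg 4: right by d4 = 1/20 → (239/80, 27/16)
  seg 5: right by d6 = -27/16 → (13/10, 27/16)
  seg 6: left by d1 = 3 → (-17/10, 27/16)
  seg 7: down by d4 = 1/20 → (-17/10, 131/80)
  seg 8: up by d2 = 9 → (-17/10, 851/80)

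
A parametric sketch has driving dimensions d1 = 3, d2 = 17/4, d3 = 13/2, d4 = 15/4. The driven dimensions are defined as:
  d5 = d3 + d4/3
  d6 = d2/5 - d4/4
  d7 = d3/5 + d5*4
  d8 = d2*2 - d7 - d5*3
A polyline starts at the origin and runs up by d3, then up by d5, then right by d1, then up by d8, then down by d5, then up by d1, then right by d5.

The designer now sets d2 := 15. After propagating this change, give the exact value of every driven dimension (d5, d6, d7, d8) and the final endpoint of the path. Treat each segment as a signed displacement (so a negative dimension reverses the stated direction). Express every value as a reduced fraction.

d5 = 31/4
d6 = 33/16
d7 = 323/10
d8 = -511/20
endpoint = (43/4, -321/20)

Apply edit: d2 := 15
  d5 = d3 + d4/3 = 31/4
  d6 = d2/5 - d4/4 = 33/16
  d7 = d3/5 + d5*4 = 323/10
  d8 = d2*2 - d7 - d5*3 = -511/20
Walk from origin (0, 0):
  seg 1: up by d3 = 13/2 → (0, 13/2)
  seg 2: up by d5 = 31/4 → (0, 57/4)
  seg 3: right by d1 = 3 → (3, 57/4)
  seg 4: up by d8 = -511/20 → (3, -113/10)
  seg 5: down by d5 = 31/4 → (3, -381/20)
  seg 6: up by d1 = 3 → (3, -321/20)
  seg 7: right by d5 = 31/4 → (43/4, -321/20)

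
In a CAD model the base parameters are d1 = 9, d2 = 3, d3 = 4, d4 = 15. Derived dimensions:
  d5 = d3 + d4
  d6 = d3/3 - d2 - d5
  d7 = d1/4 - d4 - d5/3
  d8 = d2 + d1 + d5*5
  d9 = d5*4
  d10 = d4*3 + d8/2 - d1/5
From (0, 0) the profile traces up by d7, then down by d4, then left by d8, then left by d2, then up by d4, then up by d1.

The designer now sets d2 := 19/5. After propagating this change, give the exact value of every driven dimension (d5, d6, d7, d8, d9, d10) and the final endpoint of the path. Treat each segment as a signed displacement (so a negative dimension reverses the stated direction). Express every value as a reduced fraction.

Apply edit: d2 := 19/5
  d5 = d3 + d4 = 19
  d6 = d3/3 - d2 - d5 = -322/15
  d7 = d1/4 - d4 - d5/3 = -229/12
  d8 = d2 + d1 + d5*5 = 539/5
  d9 = d5*4 = 76
  d10 = d4*3 + d8/2 - d1/5 = 971/10
Walk from origin (0, 0):
  seg 1: up by d7 = -229/12 → (0, -229/12)
  seg 2: down by d4 = 15 → (0, -409/12)
  seg 3: left by d8 = 539/5 → (-539/5, -409/12)
  seg 4: left by d2 = 19/5 → (-558/5, -409/12)
  seg 5: up by d4 = 15 → (-558/5, -229/12)
  seg 6: up by d1 = 9 → (-558/5, -121/12)

d5 = 19
d6 = -322/15
d7 = -229/12
d8 = 539/5
d9 = 76
d10 = 971/10
endpoint = (-558/5, -121/12)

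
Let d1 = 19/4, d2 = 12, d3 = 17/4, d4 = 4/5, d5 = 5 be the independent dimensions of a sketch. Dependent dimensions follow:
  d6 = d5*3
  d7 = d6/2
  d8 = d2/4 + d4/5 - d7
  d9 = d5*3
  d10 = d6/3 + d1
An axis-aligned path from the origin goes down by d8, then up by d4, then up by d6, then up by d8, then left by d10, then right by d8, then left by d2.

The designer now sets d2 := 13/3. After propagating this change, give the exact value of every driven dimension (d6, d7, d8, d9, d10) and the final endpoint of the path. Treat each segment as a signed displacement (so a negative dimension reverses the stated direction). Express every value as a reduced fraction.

d6 = 15
d7 = 15/2
d8 = -1877/300
d9 = 15
d10 = 39/4
endpoint = (-1017/50, 79/5)

Apply edit: d2 := 13/3
  d6 = d5*3 = 15
  d7 = d6/2 = 15/2
  d8 = d2/4 + d4/5 - d7 = -1877/300
  d9 = d5*3 = 15
  d10 = d6/3 + d1 = 39/4
Walk from origin (0, 0):
  seg 1: down by d8 = -1877/300 → (0, 1877/300)
  seg 2: up by d4 = 4/5 → (0, 2117/300)
  seg 3: up by d6 = 15 → (0, 6617/300)
  seg 4: up by d8 = -1877/300 → (0, 79/5)
  seg 5: left by d10 = 39/4 → (-39/4, 79/5)
  seg 6: right by d8 = -1877/300 → (-2401/150, 79/5)
  seg 7: left by d2 = 13/3 → (-1017/50, 79/5)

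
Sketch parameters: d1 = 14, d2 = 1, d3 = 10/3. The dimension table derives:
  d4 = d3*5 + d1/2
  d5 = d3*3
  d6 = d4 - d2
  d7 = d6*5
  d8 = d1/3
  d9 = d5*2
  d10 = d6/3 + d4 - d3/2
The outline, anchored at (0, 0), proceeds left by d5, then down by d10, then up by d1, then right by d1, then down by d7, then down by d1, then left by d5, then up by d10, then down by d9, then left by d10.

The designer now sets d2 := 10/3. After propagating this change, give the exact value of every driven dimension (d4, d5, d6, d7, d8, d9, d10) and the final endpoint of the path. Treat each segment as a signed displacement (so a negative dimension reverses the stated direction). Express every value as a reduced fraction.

d4 = 71/3
d5 = 10
d6 = 61/3
d7 = 305/3
d8 = 14/3
d9 = 20
d10 = 259/9
endpoint = (-313/9, -365/3)

Apply edit: d2 := 10/3
  d4 = d3*5 + d1/2 = 71/3
  d5 = d3*3 = 10
  d6 = d4 - d2 = 61/3
  d7 = d6*5 = 305/3
  d8 = d1/3 = 14/3
  d9 = d5*2 = 20
  d10 = d6/3 + d4 - d3/2 = 259/9
Walk from origin (0, 0):
  seg 1: left by d5 = 10 → (-10, 0)
  seg 2: down by d10 = 259/9 → (-10, -259/9)
  seg 3: up by d1 = 14 → (-10, -133/9)
  seg 4: right by d1 = 14 → (4, -133/9)
  seg 5: down by d7 = 305/3 → (4, -1048/9)
  seg 6: down by d1 = 14 → (4, -1174/9)
  seg 7: left by d5 = 10 → (-6, -1174/9)
  seg 8: up by d10 = 259/9 → (-6, -305/3)
  seg 9: down by d9 = 20 → (-6, -365/3)
  seg 10: left by d10 = 259/9 → (-313/9, -365/3)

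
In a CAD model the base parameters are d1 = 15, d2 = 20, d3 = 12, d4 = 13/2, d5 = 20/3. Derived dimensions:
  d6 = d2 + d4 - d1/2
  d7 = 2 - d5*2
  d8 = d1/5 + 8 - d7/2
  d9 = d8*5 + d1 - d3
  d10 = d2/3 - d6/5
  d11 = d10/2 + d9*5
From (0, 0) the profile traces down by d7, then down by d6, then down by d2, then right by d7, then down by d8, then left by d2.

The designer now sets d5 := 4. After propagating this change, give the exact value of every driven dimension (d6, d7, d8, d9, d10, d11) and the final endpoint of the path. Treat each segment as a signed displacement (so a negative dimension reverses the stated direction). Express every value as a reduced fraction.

Apply edit: d5 := 4
  d6 = d2 + d4 - d1/2 = 19
  d7 = 2 - d5*2 = -6
  d8 = d1/5 + 8 - d7/2 = 14
  d9 = d8*5 + d1 - d3 = 73
  d10 = d2/3 - d6/5 = 43/15
  d11 = d10/2 + d9*5 = 10993/30
Walk from origin (0, 0):
  seg 1: down by d7 = -6 → (0, 6)
  seg 2: down by d6 = 19 → (0, -13)
  seg 3: down by d2 = 20 → (0, -33)
  seg 4: right by d7 = -6 → (-6, -33)
  seg 5: down by d8 = 14 → (-6, -47)
  seg 6: left by d2 = 20 → (-26, -47)

d6 = 19
d7 = -6
d8 = 14
d9 = 73
d10 = 43/15
d11 = 10993/30
endpoint = (-26, -47)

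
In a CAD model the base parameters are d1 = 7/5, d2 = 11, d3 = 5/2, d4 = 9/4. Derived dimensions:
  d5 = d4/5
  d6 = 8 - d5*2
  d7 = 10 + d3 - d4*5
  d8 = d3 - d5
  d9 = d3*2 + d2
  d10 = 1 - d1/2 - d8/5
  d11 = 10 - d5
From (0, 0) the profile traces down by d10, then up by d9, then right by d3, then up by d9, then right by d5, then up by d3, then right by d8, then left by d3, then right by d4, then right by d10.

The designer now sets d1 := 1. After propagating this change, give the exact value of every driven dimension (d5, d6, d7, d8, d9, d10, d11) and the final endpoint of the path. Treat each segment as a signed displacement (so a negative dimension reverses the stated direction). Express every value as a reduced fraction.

Apply edit: d1 := 1
  d5 = d4/5 = 9/20
  d6 = 8 - d5*2 = 71/10
  d7 = 10 + d3 - d4*5 = 5/4
  d8 = d3 - d5 = 41/20
  d9 = d3*2 + d2 = 16
  d10 = 1 - d1/2 - d8/5 = 9/100
  d11 = 10 - d5 = 191/20
Walk from origin (0, 0):
  seg 1: down by d10 = 9/100 → (0, -9/100)
  seg 2: up by d9 = 16 → (0, 1591/100)
  seg 3: right by d3 = 5/2 → (5/2, 1591/100)
  seg 4: up by d9 = 16 → (5/2, 3191/100)
  seg 5: right by d5 = 9/20 → (59/20, 3191/100)
  seg 6: up by d3 = 5/2 → (59/20, 3441/100)
  seg 7: right by d8 = 41/20 → (5, 3441/100)
  seg 8: left by d3 = 5/2 → (5/2, 3441/100)
  seg 9: right by d4 = 9/4 → (19/4, 3441/100)
  seg 10: right by d10 = 9/100 → (121/25, 3441/100)

d5 = 9/20
d6 = 71/10
d7 = 5/4
d8 = 41/20
d9 = 16
d10 = 9/100
d11 = 191/20
endpoint = (121/25, 3441/100)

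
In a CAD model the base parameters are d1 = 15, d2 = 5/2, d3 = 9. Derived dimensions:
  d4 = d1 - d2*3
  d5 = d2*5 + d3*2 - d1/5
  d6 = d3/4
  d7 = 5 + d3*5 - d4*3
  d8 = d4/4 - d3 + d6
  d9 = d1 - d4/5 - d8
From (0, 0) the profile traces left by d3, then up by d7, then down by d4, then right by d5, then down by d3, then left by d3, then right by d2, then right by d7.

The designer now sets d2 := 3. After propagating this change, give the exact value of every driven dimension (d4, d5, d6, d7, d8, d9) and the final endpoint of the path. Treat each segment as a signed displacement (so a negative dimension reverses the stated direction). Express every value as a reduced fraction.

Apply edit: d2 := 3
  d4 = d1 - d2*3 = 6
  d5 = d2*5 + d3*2 - d1/5 = 30
  d6 = d3/4 = 9/4
  d7 = 5 + d3*5 - d4*3 = 32
  d8 = d4/4 - d3 + d6 = -21/4
  d9 = d1 - d4/5 - d8 = 381/20
Walk from origin (0, 0):
  seg 1: left by d3 = 9 → (-9, 0)
  seg 2: up by d7 = 32 → (-9, 32)
  seg 3: down by d4 = 6 → (-9, 26)
  seg 4: right by d5 = 30 → (21, 26)
  seg 5: down by d3 = 9 → (21, 17)
  seg 6: left by d3 = 9 → (12, 17)
  seg 7: right by d2 = 3 → (15, 17)
  seg 8: right by d7 = 32 → (47, 17)

d4 = 6
d5 = 30
d6 = 9/4
d7 = 32
d8 = -21/4
d9 = 381/20
endpoint = (47, 17)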